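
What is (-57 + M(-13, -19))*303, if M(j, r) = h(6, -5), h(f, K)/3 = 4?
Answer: -13635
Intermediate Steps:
h(f, K) = 12 (h(f, K) = 3*4 = 12)
M(j, r) = 12
(-57 + M(-13, -19))*303 = (-57 + 12)*303 = -45*303 = -13635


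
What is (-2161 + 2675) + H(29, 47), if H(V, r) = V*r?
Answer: 1877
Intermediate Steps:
(-2161 + 2675) + H(29, 47) = (-2161 + 2675) + 29*47 = 514 + 1363 = 1877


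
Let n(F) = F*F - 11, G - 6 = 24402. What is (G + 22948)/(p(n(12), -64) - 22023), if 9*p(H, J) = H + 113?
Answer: -142068/65987 ≈ -2.1530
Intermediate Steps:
G = 24408 (G = 6 + 24402 = 24408)
n(F) = -11 + F² (n(F) = F² - 11 = -11 + F²)
p(H, J) = 113/9 + H/9 (p(H, J) = (H + 113)/9 = (113 + H)/9 = 113/9 + H/9)
(G + 22948)/(p(n(12), -64) - 22023) = (24408 + 22948)/((113/9 + (-11 + 12²)/9) - 22023) = 47356/((113/9 + (-11 + 144)/9) - 22023) = 47356/((113/9 + (⅑)*133) - 22023) = 47356/((113/9 + 133/9) - 22023) = 47356/(82/3 - 22023) = 47356/(-65987/3) = 47356*(-3/65987) = -142068/65987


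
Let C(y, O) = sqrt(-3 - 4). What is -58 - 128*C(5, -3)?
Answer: -58 - 128*I*sqrt(7) ≈ -58.0 - 338.66*I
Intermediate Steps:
C(y, O) = I*sqrt(7) (C(y, O) = sqrt(-7) = I*sqrt(7))
-58 - 128*C(5, -3) = -58 - 128*I*sqrt(7)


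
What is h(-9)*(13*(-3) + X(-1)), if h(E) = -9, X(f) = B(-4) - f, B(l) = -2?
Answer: 360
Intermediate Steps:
X(f) = -2 - f
h(-9)*(13*(-3) + X(-1)) = -9*(13*(-3) + (-2 - 1*(-1))) = -9*(-39 + (-2 + 1)) = -9*(-39 - 1) = -9*(-40) = 360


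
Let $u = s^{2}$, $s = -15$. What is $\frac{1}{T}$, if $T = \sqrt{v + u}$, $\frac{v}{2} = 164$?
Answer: $\frac{\sqrt{553}}{553} \approx 0.042524$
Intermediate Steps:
$v = 328$ ($v = 2 \cdot 164 = 328$)
$u = 225$ ($u = \left(-15\right)^{2} = 225$)
$T = \sqrt{553}$ ($T = \sqrt{328 + 225} = \sqrt{553} \approx 23.516$)
$\frac{1}{T} = \frac{1}{\sqrt{553}} = \frac{\sqrt{553}}{553}$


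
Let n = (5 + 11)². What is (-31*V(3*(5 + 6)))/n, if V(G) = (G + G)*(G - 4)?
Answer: -29667/128 ≈ -231.77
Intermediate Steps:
V(G) = 2*G*(-4 + G) (V(G) = (2*G)*(-4 + G) = 2*G*(-4 + G))
n = 256 (n = 16² = 256)
(-31*V(3*(5 + 6)))/n = -62*3*(5 + 6)*(-4 + 3*(5 + 6))/256 = -62*3*11*(-4 + 3*11)*(1/256) = -62*33*(-4 + 33)*(1/256) = -62*33*29*(1/256) = -31*1914*(1/256) = -59334*1/256 = -29667/128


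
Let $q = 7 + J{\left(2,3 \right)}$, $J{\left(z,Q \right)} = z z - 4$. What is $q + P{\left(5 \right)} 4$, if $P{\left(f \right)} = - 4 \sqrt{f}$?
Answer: $7 - 16 \sqrt{5} \approx -28.777$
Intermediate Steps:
$J{\left(z,Q \right)} = -4 + z^{2}$ ($J{\left(z,Q \right)} = z^{2} - 4 = -4 + z^{2}$)
$q = 7$ ($q = 7 - \left(4 - 2^{2}\right) = 7 + \left(-4 + 4\right) = 7 + 0 = 7$)
$q + P{\left(5 \right)} 4 = 7 + - 4 \sqrt{5} \cdot 4 = 7 - 16 \sqrt{5}$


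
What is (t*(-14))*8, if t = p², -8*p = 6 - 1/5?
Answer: -5887/100 ≈ -58.870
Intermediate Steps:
p = -29/40 (p = -(6 - 1/5)/8 = -(6 - 1*⅕)/8 = -(6 - ⅕)/8 = -⅛*29/5 = -29/40 ≈ -0.72500)
t = 841/1600 (t = (-29/40)² = 841/1600 ≈ 0.52563)
(t*(-14))*8 = ((841/1600)*(-14))*8 = -5887/800*8 = -5887/100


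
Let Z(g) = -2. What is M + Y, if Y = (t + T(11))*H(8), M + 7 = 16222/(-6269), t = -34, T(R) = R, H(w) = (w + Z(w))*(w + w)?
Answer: -13902057/6269 ≈ -2217.6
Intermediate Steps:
H(w) = 2*w*(-2 + w) (H(w) = (w - 2)*(w + w) = (-2 + w)*(2*w) = 2*w*(-2 + w))
M = -60105/6269 (M = -7 + 16222/(-6269) = -7 + 16222*(-1/6269) = -7 - 16222/6269 = -60105/6269 ≈ -9.5876)
Y = -2208 (Y = (-34 + 11)*(2*8*(-2 + 8)) = -46*8*6 = -23*96 = -2208)
M + Y = -60105/6269 - 2208 = -13902057/6269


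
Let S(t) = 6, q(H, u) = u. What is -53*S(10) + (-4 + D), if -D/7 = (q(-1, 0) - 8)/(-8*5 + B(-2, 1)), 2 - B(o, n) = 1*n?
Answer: -12614/39 ≈ -323.44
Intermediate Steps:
B(o, n) = 2 - n
D = -56/39 (D = -7*(0 - 8)/(-8*5 + (2 - 1*1)) = -(-56)/(-40 + (2 - 1)) = -(-56)/(-40 + 1) = -(-56)/(-39) = -(-56)*(-1)/39 = -7*8/39 = -56/39 ≈ -1.4359)
-53*S(10) + (-4 + D) = -53*6 + (-4 - 56/39) = -318 - 212/39 = -12614/39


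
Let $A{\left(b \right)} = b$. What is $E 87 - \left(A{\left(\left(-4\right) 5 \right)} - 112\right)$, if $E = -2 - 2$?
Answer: $-216$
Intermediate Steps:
$E = -4$ ($E = -2 - 2 = -4$)
$E 87 - \left(A{\left(\left(-4\right) 5 \right)} - 112\right) = \left(-4\right) 87 - \left(\left(-4\right) 5 - 112\right) = -348 - \left(-20 - 112\right) = -348 - -132 = -348 + 132 = -216$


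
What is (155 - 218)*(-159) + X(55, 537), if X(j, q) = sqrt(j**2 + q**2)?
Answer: 10017 + sqrt(291394) ≈ 10557.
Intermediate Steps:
(155 - 218)*(-159) + X(55, 537) = (155 - 218)*(-159) + sqrt(55**2 + 537**2) = -63*(-159) + sqrt(3025 + 288369) = 10017 + sqrt(291394)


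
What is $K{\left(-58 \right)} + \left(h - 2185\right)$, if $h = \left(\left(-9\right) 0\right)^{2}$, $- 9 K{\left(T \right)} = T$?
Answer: $- \frac{19607}{9} \approx -2178.6$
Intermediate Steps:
$K{\left(T \right)} = - \frac{T}{9}$
$h = 0$ ($h = 0^{2} = 0$)
$K{\left(-58 \right)} + \left(h - 2185\right) = \left(- \frac{1}{9}\right) \left(-58\right) + \left(0 - 2185\right) = \frac{58}{9} + \left(0 - 2185\right) = \frac{58}{9} - 2185 = - \frac{19607}{9}$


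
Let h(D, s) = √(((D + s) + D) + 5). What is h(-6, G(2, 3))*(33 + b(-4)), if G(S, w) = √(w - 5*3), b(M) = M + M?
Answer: 25*√(-7 + 2*I*√3) ≈ 15.912 + 68.031*I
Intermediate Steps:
b(M) = 2*M
G(S, w) = √(-15 + w) (G(S, w) = √(w - 15) = √(-15 + w))
h(D, s) = √(5 + s + 2*D) (h(D, s) = √((s + 2*D) + 5) = √(5 + s + 2*D))
h(-6, G(2, 3))*(33 + b(-4)) = √(5 + √(-15 + 3) + 2*(-6))*(33 + 2*(-4)) = √(5 + √(-12) - 12)*(33 - 8) = √(5 + 2*I*√3 - 12)*25 = √(-7 + 2*I*√3)*25 = 25*√(-7 + 2*I*√3)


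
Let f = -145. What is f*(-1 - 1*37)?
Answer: 5510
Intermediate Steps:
f*(-1 - 1*37) = -145*(-1 - 1*37) = -145*(-1 - 37) = -145*(-38) = 5510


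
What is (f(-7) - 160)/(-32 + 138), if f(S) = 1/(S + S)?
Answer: -2241/1484 ≈ -1.5101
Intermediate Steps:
f(S) = 1/(2*S)
(f(-7) - 160)/(-32 + 138) = ((½)/(-7) - 160)/(-32 + 138) = ((½)*(-⅐) - 160)/106 = (-1/14 - 160)*(1/106) = -2241/14*1/106 = -2241/1484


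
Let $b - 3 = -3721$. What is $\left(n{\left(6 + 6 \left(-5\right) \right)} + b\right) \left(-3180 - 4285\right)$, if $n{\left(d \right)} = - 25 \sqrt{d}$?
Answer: $27754870 + 373250 i \sqrt{6} \approx 2.7755 \cdot 10^{7} + 9.1427 \cdot 10^{5} i$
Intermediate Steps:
$b = -3718$ ($b = 3 - 3721 = -3718$)
$\left(n{\left(6 + 6 \left(-5\right) \right)} + b\right) \left(-3180 - 4285\right) = \left(- 25 \sqrt{6 + 6 \left(-5\right)} - 3718\right) \left(-3180 - 4285\right) = \left(- 25 \sqrt{6 - 30} - 3718\right) \left(-7465\right) = \left(- 25 \sqrt{-24} - 3718\right) \left(-7465\right) = \left(- 25 \cdot 2 i \sqrt{6} - 3718\right) \left(-7465\right) = \left(- 50 i \sqrt{6} - 3718\right) \left(-7465\right) = \left(-3718 - 50 i \sqrt{6}\right) \left(-7465\right) = 27754870 + 373250 i \sqrt{6}$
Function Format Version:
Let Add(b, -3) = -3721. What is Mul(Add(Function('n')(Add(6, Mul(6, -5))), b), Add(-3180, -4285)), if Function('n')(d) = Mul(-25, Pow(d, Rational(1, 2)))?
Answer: Add(27754870, Mul(373250, I, Pow(6, Rational(1, 2)))) ≈ Add(2.7755e+7, Mul(9.1427e+5, I))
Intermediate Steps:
b = -3718 (b = Add(3, -3721) = -3718)
Mul(Add(Function('n')(Add(6, Mul(6, -5))), b), Add(-3180, -4285)) = Mul(Add(Mul(-25, Pow(Add(6, Mul(6, -5)), Rational(1, 2))), -3718), Add(-3180, -4285)) = Mul(Add(Mul(-25, Pow(Add(6, -30), Rational(1, 2))), -3718), -7465) = Mul(Add(Mul(-25, Pow(-24, Rational(1, 2))), -3718), -7465) = Mul(Add(Mul(-25, Mul(2, I, Pow(6, Rational(1, 2)))), -3718), -7465) = Mul(Add(Mul(-50, I, Pow(6, Rational(1, 2))), -3718), -7465) = Mul(Add(-3718, Mul(-50, I, Pow(6, Rational(1, 2)))), -7465) = Add(27754870, Mul(373250, I, Pow(6, Rational(1, 2))))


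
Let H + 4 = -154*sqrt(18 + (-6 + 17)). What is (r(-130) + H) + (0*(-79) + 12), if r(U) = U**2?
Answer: 16908 - 154*sqrt(29) ≈ 16079.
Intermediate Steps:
H = -4 - 154*sqrt(29) (H = -4 - 154*sqrt(18 + (-6 + 17)) = -4 - 154*sqrt(18 + 11) = -4 - 154*sqrt(29) ≈ -833.32)
(r(-130) + H) + (0*(-79) + 12) = ((-130)**2 + (-4 - 154*sqrt(29))) + (0*(-79) + 12) = (16900 + (-4 - 154*sqrt(29))) + (0 + 12) = (16896 - 154*sqrt(29)) + 12 = 16908 - 154*sqrt(29)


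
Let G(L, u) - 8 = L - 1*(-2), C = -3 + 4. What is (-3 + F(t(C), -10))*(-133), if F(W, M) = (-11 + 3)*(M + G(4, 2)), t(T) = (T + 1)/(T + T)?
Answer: 4655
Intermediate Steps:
C = 1
G(L, u) = 10 + L (G(L, u) = 8 + (L - 1*(-2)) = 8 + (L + 2) = 8 + (2 + L) = 10 + L)
t(T) = (1 + T)/(2*T) (t(T) = (1 + T)/((2*T)) = (1 + T)*(1/(2*T)) = (1 + T)/(2*T))
F(W, M) = -112 - 8*M (F(W, M) = (-11 + 3)*(M + (10 + 4)) = -8*(M + 14) = -8*(14 + M) = -112 - 8*M)
(-3 + F(t(C), -10))*(-133) = (-3 + (-112 - 8*(-10)))*(-133) = (-3 + (-112 + 80))*(-133) = (-3 - 32)*(-133) = -35*(-133) = 4655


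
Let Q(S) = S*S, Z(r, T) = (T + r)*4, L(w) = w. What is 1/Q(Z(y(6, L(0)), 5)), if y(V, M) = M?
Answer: 1/400 ≈ 0.0025000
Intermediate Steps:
Z(r, T) = 4*T + 4*r
Q(S) = S**2
1/Q(Z(y(6, L(0)), 5)) = 1/((4*5 + 4*0)**2) = 1/((20 + 0)**2) = 1/(20**2) = 1/400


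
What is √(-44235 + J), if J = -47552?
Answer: I*√91787 ≈ 302.96*I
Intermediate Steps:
√(-44235 + J) = √(-44235 - 47552) = √(-91787) = I*√91787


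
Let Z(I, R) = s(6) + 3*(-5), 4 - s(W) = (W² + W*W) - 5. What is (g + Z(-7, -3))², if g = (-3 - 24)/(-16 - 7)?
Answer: 3122289/529 ≈ 5902.3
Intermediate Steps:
s(W) = 9 - 2*W² (s(W) = 4 - ((W² + W*W) - 5) = 4 - ((W² + W²) - 5) = 4 - (2*W² - 5) = 4 - (-5 + 2*W²) = 4 + (5 - 2*W²) = 9 - 2*W²)
Z(I, R) = -78 (Z(I, R) = (9 - 2*6²) + 3*(-5) = (9 - 2*36) - 15 = (9 - 72) - 15 = -63 - 15 = -78)
g = 27/23 (g = -27/(-23) = -27*(-1/23) = 27/23 ≈ 1.1739)
(g + Z(-7, -3))² = (27/23 - 78)² = (-1767/23)² = 3122289/529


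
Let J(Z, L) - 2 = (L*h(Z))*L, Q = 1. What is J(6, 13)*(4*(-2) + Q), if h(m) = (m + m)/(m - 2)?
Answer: -3563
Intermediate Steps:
h(m) = 2*m/(-2 + m) (h(m) = (2*m)/(-2 + m) = 2*m/(-2 + m))
J(Z, L) = 2 + 2*Z*L²/(-2 + Z) (J(Z, L) = 2 + (L*(2*Z/(-2 + Z)))*L = 2 + (2*L*Z/(-2 + Z))*L = 2 + 2*Z*L²/(-2 + Z))
J(6, 13)*(4*(-2) + Q) = (2*(-2 + 6 + 6*13²)/(-2 + 6))*(4*(-2) + 1) = (2*(-2 + 6 + 6*169)/4)*(-8 + 1) = (2*(¼)*(-2 + 6 + 1014))*(-7) = (2*(¼)*1018)*(-7) = 509*(-7) = -3563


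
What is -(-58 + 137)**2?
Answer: -6241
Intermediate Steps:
-(-58 + 137)**2 = -1*79**2 = -1*6241 = -6241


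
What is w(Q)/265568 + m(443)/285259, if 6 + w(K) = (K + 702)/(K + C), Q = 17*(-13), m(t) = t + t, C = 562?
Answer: 79788567233/25832680780192 ≈ 0.0030887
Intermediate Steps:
m(t) = 2*t
Q = -221
w(K) = -6 + (702 + K)/(562 + K) (w(K) = -6 + (K + 702)/(K + 562) = -6 + (702 + K)/(562 + K))
w(Q)/265568 + m(443)/285259 = (5*(-534 - 1*(-221))/(562 - 221))/265568 + (2*443)/285259 = (5*(-534 + 221)/341)*(1/265568) + 886*(1/285259) = (5*(1/341)*(-313))*(1/265568) + 886/285259 = -1565/341*1/265568 + 886/285259 = -1565/90558688 + 886/285259 = 79788567233/25832680780192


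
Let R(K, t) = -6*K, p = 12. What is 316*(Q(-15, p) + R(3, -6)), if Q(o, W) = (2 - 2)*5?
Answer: -5688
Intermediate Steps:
Q(o, W) = 0 (Q(o, W) = 0*5 = 0)
316*(Q(-15, p) + R(3, -6)) = 316*(0 - 6*3) = 316*(0 - 18) = 316*(-18) = -5688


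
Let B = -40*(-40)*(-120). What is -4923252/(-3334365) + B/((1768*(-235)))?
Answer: 7460307836/3848227695 ≈ 1.9386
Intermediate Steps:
B = -192000 (B = 1600*(-120) = -192000)
-4923252/(-3334365) + B/((1768*(-235))) = -4923252/(-3334365) - 192000/(1768*(-235)) = -4923252*(-1/3334365) - 192000/(-415480) = 547028/370485 - 192000*(-1/415480) = 547028/370485 + 4800/10387 = 7460307836/3848227695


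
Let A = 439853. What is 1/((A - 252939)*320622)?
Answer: 1/59928740508 ≈ 1.6686e-11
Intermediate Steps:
1/((A - 252939)*320622) = 1/((439853 - 252939)*320622) = (1/320622)/186914 = (1/186914)*(1/320622) = 1/59928740508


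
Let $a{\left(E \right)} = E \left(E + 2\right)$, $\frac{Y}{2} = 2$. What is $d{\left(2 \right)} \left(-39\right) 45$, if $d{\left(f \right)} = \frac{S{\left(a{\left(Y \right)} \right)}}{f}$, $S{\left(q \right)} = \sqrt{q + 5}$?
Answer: $- \frac{1755 \sqrt{29}}{2} \approx -4725.5$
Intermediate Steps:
$Y = 4$ ($Y = 2 \cdot 2 = 4$)
$a{\left(E \right)} = E \left(2 + E\right)$
$S{\left(q \right)} = \sqrt{5 + q}$
$d{\left(f \right)} = \frac{\sqrt{29}}{f}$ ($d{\left(f \right)} = \frac{\sqrt{5 + 4 \left(2 + 4\right)}}{f} = \frac{\sqrt{5 + 4 \cdot 6}}{f} = \frac{\sqrt{5 + 24}}{f} = \frac{\sqrt{29}}{f}$)
$d{\left(2 \right)} \left(-39\right) 45 = \frac{\sqrt{29}}{2} \left(-39\right) 45 = - \frac{39 \sqrt{29}}{2} \cdot 45 = - \frac{1755 \sqrt{29}}{2}$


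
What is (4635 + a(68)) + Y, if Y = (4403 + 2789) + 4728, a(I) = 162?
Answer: 16717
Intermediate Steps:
Y = 11920 (Y = 7192 + 4728 = 11920)
(4635 + a(68)) + Y = (4635 + 162) + 11920 = 4797 + 11920 = 16717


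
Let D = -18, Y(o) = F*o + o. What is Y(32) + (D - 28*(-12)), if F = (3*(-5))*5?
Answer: -2050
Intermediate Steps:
F = -75 (F = -15*5 = -75)
Y(o) = -74*o (Y(o) = -75*o + o = -74*o)
Y(32) + (D - 28*(-12)) = -74*32 + (-18 - 28*(-12)) = -2368 + (-18 + 336) = -2368 + 318 = -2050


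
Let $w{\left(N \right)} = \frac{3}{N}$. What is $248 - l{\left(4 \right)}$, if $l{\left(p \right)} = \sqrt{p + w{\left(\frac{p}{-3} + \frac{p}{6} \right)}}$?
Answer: $248 - \frac{i \sqrt{2}}{2} \approx 248.0 - 0.70711 i$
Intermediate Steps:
$l{\left(p \right)} = \sqrt{p - \frac{18}{p}}$ ($l{\left(p \right)} = \sqrt{p + \frac{3}{\frac{p}{-3} + \frac{p}{6}}} = \sqrt{p + \frac{3}{p \left(- \frac{1}{3}\right) + p \frac{1}{6}}} = \sqrt{p + \frac{3}{- \frac{p}{3} + \frac{p}{6}}} = \sqrt{p + \frac{3}{\left(- \frac{1}{6}\right) p}} = \sqrt{p + 3 \left(- \frac{6}{p}\right)} = \sqrt{p - \frac{18}{p}}$)
$248 - l{\left(4 \right)} = 248 - \sqrt{4 - \frac{18}{4}} = 248 - \sqrt{4 - \frac{9}{2}} = 248 - \sqrt{- \frac{1}{2}} = 248 - \frac{i \sqrt{2}}{2}$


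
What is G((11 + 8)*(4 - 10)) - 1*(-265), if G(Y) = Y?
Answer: 151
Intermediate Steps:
G((11 + 8)*(4 - 10)) - 1*(-265) = (11 + 8)*(4 - 10) - 1*(-265) = 19*(-6) + 265 = -114 + 265 = 151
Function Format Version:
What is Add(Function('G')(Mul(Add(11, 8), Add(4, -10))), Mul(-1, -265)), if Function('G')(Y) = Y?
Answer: 151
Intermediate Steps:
Add(Function('G')(Mul(Add(11, 8), Add(4, -10))), Mul(-1, -265)) = Add(Mul(Add(11, 8), Add(4, -10)), Mul(-1, -265)) = Add(Mul(19, -6), 265) = Add(-114, 265) = 151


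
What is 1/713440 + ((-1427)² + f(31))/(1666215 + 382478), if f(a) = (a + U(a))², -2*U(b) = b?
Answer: 1452972014413/1461619533920 ≈ 0.99408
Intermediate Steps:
U(b) = -b/2
f(a) = a²/4 (f(a) = (a - a/2)² = (a/2)² = a²/4)
1/713440 + ((-1427)² + f(31))/(1666215 + 382478) = 1/713440 + ((-1427)² + (¼)*31²)/(1666215 + 382478) = 1/713440 + (2036329 + (¼)*961)/2048693 = 1/713440 + (2036329 + 961/4)*(1/2048693) = 1/713440 + (8146277/4)*(1/2048693) = 1/713440 + 8146277/8194772 = 1452972014413/1461619533920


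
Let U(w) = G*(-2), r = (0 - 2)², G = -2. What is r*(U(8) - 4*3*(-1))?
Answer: 64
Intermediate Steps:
r = 4 (r = (-2)² = 4)
U(w) = 4 (U(w) = -2*(-2) = 4)
r*(U(8) - 4*3*(-1)) = 4*(4 - 4*3*(-1)) = 4*(4 - 12*(-1)) = 4*(4 + 12) = 4*16 = 64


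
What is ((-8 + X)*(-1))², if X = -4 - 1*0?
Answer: 144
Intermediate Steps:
X = -4 (X = -4 + 0 = -4)
((-8 + X)*(-1))² = ((-8 - 4)*(-1))² = (-12*(-1))² = 12² = 144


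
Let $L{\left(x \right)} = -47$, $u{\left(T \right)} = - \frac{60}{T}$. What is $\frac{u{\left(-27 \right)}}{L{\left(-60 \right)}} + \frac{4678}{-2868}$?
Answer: $- \frac{339359}{202194} \approx -1.6784$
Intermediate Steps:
$\frac{u{\left(-27 \right)}}{L{\left(-60 \right)}} + \frac{4678}{-2868} = \frac{\left(-60\right) \frac{1}{-27}}{-47} + \frac{4678}{-2868} = \left(-60\right) \left(- \frac{1}{27}\right) \left(- \frac{1}{47}\right) + 4678 \left(- \frac{1}{2868}\right) = \frac{20}{9} \left(- \frac{1}{47}\right) - \frac{2339}{1434} = - \frac{20}{423} - \frac{2339}{1434} = - \frac{339359}{202194}$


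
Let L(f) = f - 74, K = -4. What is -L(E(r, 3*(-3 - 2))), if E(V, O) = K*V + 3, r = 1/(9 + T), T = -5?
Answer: 72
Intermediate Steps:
r = ¼ (r = 1/(9 - 5) = 1/4 = ¼ ≈ 0.25000)
E(V, O) = 3 - 4*V (E(V, O) = -4*V + 3 = 3 - 4*V)
L(f) = -74 + f
-L(E(r, 3*(-3 - 2))) = -(-74 + (3 - 4*¼)) = -(-74 + (3 - 1)) = -(-74 + 2) = -1*(-72) = 72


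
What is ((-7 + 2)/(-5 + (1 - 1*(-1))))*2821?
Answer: 14105/3 ≈ 4701.7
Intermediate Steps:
((-7 + 2)/(-5 + (1 - 1*(-1))))*2821 = -5/(-5 + (1 + 1))*2821 = -5/(-5 + 2)*2821 = -5/(-3)*2821 = -5*(-⅓)*2821 = (5/3)*2821 = 14105/3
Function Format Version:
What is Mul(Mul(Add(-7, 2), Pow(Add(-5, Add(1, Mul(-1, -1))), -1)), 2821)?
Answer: Rational(14105, 3) ≈ 4701.7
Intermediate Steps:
Mul(Mul(Add(-7, 2), Pow(Add(-5, Add(1, Mul(-1, -1))), -1)), 2821) = Mul(Mul(-5, Pow(Add(-5, Add(1, 1)), -1)), 2821) = Mul(Mul(-5, Pow(Add(-5, 2), -1)), 2821) = Mul(Mul(-5, Pow(-3, -1)), 2821) = Mul(Mul(-5, Rational(-1, 3)), 2821) = Mul(Rational(5, 3), 2821) = Rational(14105, 3)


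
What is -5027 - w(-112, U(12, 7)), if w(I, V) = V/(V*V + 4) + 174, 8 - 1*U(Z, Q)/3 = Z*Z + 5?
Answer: -930630110/178933 ≈ -5201.0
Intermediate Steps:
U(Z, Q) = 9 - 3*Z² (U(Z, Q) = 24 - 3*(Z*Z + 5) = 24 - 3*(Z² + 5) = 24 - 3*(5 + Z²) = 24 + (-15 - 3*Z²) = 9 - 3*Z²)
w(I, V) = 174 + V/(4 + V²) (w(I, V) = V/(V² + 4) + 174 = V/(4 + V²) + 174 = 174 + V/(4 + V²))
-5027 - w(-112, U(12, 7)) = -5027 - (696 + (9 - 3*12²) + 174*(9 - 3*12²)²)/(4 + (9 - 3*12²)²) = -5027 - (696 + (9 - 3*144) + 174*(9 - 3*144)²)/(4 + (9 - 3*144)²) = -5027 - (696 + (9 - 432) + 174*(9 - 432)²)/(4 + (9 - 432)²) = -5027 - (696 - 423 + 174*(-423)²)/(4 + (-423)²) = -5027 - (696 - 423 + 174*178929)/(4 + 178929) = -5027 - (696 - 423 + 31133646)/178933 = -5027 - 31133919/178933 = -930630110/178933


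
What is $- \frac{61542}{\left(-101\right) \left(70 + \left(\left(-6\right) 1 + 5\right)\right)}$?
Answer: $\frac{20514}{2323} \approx 8.8308$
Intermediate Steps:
$- \frac{61542}{\left(-101\right) \left(70 + \left(\left(-6\right) 1 + 5\right)\right)} = - \frac{61542}{\left(-101\right) \left(70 + \left(-6 + 5\right)\right)} = - \frac{61542}{\left(-101\right) \left(70 - 1\right)} = - \frac{61542}{\left(-101\right) 69} = - \frac{61542}{-6969} = \left(-61542\right) \left(- \frac{1}{6969}\right) = \frac{20514}{2323}$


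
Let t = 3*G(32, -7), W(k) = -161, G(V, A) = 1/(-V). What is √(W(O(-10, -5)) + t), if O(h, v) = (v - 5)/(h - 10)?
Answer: I*√10310/8 ≈ 12.692*I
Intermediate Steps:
O(h, v) = (-5 + v)/(-10 + h)
G(V, A) = -1/V
t = -3/32 (t = 3*(-1/32) = -3/32 ≈ -0.093750)
√(W(O(-10, -5)) + t) = √(-161 - 3/32) = √(-5155/32) = I*√10310/8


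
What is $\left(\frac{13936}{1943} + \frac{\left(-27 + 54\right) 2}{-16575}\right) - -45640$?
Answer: $\frac{7313817678}{160225} \approx 45647.0$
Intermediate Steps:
$\left(\frac{13936}{1943} + \frac{\left(-27 + 54\right) 2}{-16575}\right) - -45640 = \left(13936 \cdot \frac{1}{1943} + 27 \cdot 2 \left(- \frac{1}{16575}\right)\right) + 45640 = \left(\frac{208}{29} + 54 \left(- \frac{1}{16575}\right)\right) + 45640 = \left(\frac{208}{29} - \frac{18}{5525}\right) + 45640 = \frac{1148678}{160225} + 45640 = \frac{7313817678}{160225}$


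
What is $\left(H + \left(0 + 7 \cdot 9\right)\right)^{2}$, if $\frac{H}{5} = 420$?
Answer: $4678569$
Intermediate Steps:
$H = 2100$ ($H = 5 \cdot 420 = 2100$)
$\left(H + \left(0 + 7 \cdot 9\right)\right)^{2} = \left(2100 + \left(0 + 7 \cdot 9\right)\right)^{2} = \left(2100 + \left(0 + 63\right)\right)^{2} = \left(2100 + 63\right)^{2} = 2163^{2} = 4678569$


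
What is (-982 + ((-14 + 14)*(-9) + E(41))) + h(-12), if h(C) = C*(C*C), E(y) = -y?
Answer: -2751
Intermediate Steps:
h(C) = C³ (h(C) = C*C² = C³)
(-982 + ((-14 + 14)*(-9) + E(41))) + h(-12) = (-982 + ((-14 + 14)*(-9) - 1*41)) + (-12)³ = (-982 + (0*(-9) - 41)) - 1728 = (-982 + (0 - 41)) - 1728 = (-982 - 41) - 1728 = -1023 - 1728 = -2751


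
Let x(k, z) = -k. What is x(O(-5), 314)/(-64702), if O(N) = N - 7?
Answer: -6/32351 ≈ -0.00018547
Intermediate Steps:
O(N) = -7 + N
x(O(-5), 314)/(-64702) = -(-7 - 5)/(-64702) = -1*(-12)*(-1/64702) = 12*(-1/64702) = -6/32351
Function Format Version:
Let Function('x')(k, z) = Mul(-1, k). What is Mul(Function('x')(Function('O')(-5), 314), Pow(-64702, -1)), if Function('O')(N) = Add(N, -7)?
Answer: Rational(-6, 32351) ≈ -0.00018547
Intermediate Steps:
Function('O')(N) = Add(-7, N)
Mul(Function('x')(Function('O')(-5), 314), Pow(-64702, -1)) = Mul(Mul(-1, Add(-7, -5)), Pow(-64702, -1)) = Mul(Mul(-1, -12), Rational(-1, 64702)) = Mul(12, Rational(-1, 64702)) = Rational(-6, 32351)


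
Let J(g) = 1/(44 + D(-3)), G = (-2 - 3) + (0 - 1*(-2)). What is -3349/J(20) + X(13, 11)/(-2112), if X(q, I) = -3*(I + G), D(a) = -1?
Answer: -12672615/88 ≈ -1.4401e+5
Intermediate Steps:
G = -3 (G = -5 + (0 + 2) = -5 + 2 = -3)
X(q, I) = 9 - 3*I (X(q, I) = -3*(I - 3) = -3*(-3 + I) = 9 - 3*I)
J(g) = 1/43 (J(g) = 1/(44 - 1) = 1/43)
-3349/J(20) + X(13, 11)/(-2112) = -3349/1/43 + (9 - 3*11)/(-2112) = -3349*43 + (9 - 33)*(-1/2112) = -144007 - 24*(-1/2112) = -144007 + 1/88 = -12672615/88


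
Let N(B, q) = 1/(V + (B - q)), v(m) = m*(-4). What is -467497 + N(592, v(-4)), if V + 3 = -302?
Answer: -126691686/271 ≈ -4.6750e+5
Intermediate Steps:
v(m) = -4*m
V = -305 (V = -3 - 302 = -305)
N(B, q) = 1/(-305 + B - q) (N(B, q) = 1/(-305 + (B - q)) = 1/(-305 + B - q))
-467497 + N(592, v(-4)) = -467497 - 1/(305 - 4*(-4) - 1*592) = -467497 - 1/(305 + 16 - 592) = -467497 - 1/(-271) = -467497 - 1*(-1/271) = -467497 + 1/271 = -126691686/271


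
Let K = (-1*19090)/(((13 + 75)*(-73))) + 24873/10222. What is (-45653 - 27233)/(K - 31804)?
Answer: 1196535351352/522022653195 ≈ 2.2921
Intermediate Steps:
K = 88730533/16416532 (K = -19090/(88*(-73)) + 24873*(1/10222) = -19090/(-6424) + 24873/10222 = -19090*(-1/6424) + 24873/10222 = 9545/3212 + 24873/10222 = 88730533/16416532 ≈ 5.4050)
(-45653 - 27233)/(K - 31804) = (-45653 - 27233)/(88730533/16416532 - 31804) = -72886/(-522022653195/16416532) = -72886*(-16416532/522022653195) = 1196535351352/522022653195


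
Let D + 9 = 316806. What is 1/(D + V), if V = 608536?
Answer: 1/925333 ≈ 1.0807e-6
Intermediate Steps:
D = 316797 (D = -9 + 316806 = 316797)
1/(D + V) = 1/(316797 + 608536) = 1/925333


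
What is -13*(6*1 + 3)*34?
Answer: -3978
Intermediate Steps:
-13*(6*1 + 3)*34 = -13*(6 + 3)*34 = -13*9*34 = -117*34 = -3978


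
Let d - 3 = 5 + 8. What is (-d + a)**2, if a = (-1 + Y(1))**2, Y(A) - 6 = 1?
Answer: 400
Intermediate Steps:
Y(A) = 7 (Y(A) = 6 + 1 = 7)
d = 16 (d = 3 + (5 + 8) = 3 + 13 = 16)
a = 36 (a = (-1 + 7)**2 = 6**2 = 36)
(-d + a)**2 = (-1*16 + 36)**2 = (-16 + 36)**2 = 20**2 = 400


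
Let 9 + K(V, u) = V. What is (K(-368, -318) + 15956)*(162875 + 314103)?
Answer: 7430840262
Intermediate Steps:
K(V, u) = -9 + V
(K(-368, -318) + 15956)*(162875 + 314103) = ((-9 - 368) + 15956)*(162875 + 314103) = (-377 + 15956)*476978 = 15579*476978 = 7430840262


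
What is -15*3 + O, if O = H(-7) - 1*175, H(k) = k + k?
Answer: -234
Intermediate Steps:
H(k) = 2*k
O = -189 (O = 2*(-7) - 1*175 = -14 - 175 = -189)
-15*3 + O = -15*3 - 189 = -45 - 189 = -234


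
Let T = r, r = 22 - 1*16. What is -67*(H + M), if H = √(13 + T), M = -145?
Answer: 9715 - 67*√19 ≈ 9423.0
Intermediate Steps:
r = 6 (r = 22 - 16 = 6)
T = 6
H = √19 (H = √(13 + 6) = √19 ≈ 4.3589)
-67*(H + M) = -67*(√19 - 145) = -67*(-145 + √19) = 9715 - 67*√19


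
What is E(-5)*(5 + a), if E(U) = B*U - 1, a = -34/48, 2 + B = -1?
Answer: 721/12 ≈ 60.083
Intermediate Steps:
B = -3 (B = -2 - 1 = -3)
a = -17/24 (a = -34*1/48 = -17/24 ≈ -0.70833)
E(U) = -1 - 3*U (E(U) = -3*U - 1 = -1 - 3*U)
E(-5)*(5 + a) = (-1 - 3*(-5))*(5 - 17/24) = (-1 + 15)*(103/24) = 14*(103/24) = 721/12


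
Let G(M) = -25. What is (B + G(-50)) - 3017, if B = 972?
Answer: -2070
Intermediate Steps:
(B + G(-50)) - 3017 = (972 - 25) - 3017 = 947 - 3017 = -2070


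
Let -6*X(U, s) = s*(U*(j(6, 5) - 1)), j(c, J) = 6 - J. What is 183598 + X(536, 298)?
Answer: 183598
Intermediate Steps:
X(U, s) = 0 (X(U, s) = -s*U*((6 - 1*5) - 1)/6 = -s*U*((6 - 5) - 1)/6 = -s*U*(1 - 1)/6 = -s*U*0/6 = -s*0/6 = -⅙*0 = 0)
183598 + X(536, 298) = 183598 + 0 = 183598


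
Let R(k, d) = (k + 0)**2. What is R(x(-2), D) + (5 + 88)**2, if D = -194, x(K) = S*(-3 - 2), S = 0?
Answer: 8649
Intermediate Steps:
x(K) = 0 (x(K) = 0*(-3 - 2) = 0*(-5) = 0)
R(k, d) = k**2
R(x(-2), D) + (5 + 88)**2 = 0**2 + (5 + 88)**2 = 0 + 93**2 = 0 + 8649 = 8649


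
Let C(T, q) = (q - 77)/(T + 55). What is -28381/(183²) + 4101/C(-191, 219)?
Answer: -9341025503/2377719 ≈ -3928.6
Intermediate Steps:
C(T, q) = (-77 + q)/(55 + T)
-28381/(183²) + 4101/C(-191, 219) = -28381/(183²) + 4101/(((-77 + 219)/(55 - 191))) = -28381/33489 + 4101/((142/(-136))) = -28381*1/33489 + 4101/((-1/136*142)) = -28381/33489 + 4101/(-71/68) = -28381/33489 + 4101*(-68/71) = -28381/33489 - 278868/71 = -9341025503/2377719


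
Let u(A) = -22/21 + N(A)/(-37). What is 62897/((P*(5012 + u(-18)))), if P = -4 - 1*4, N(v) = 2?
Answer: -48870969/31147744 ≈ -1.5690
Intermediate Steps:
P = -8 (P = -4 - 4 = -8)
u(A) = -856/777 (u(A) = -22/21 + 2/(-37) = -22*1/21 + 2*(-1/37) = -22/21 - 2/37 = -856/777)
62897/((P*(5012 + u(-18)))) = 62897/((-8*(5012 - 856/777))) = 62897/((-8*3893468/777)) = 62897/(-31147744/777) = 62897*(-777/31147744) = -48870969/31147744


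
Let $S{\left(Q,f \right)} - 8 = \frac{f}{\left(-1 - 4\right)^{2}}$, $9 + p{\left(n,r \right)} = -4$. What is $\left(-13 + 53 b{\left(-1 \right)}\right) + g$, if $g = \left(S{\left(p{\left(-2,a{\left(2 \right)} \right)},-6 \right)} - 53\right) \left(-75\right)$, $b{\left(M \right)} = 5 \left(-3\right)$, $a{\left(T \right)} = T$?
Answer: $2585$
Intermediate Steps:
$p{\left(n,r \right)} = -13$ ($p{\left(n,r \right)} = -9 - 4 = -13$)
$b{\left(M \right)} = -15$
$S{\left(Q,f \right)} = 8 + \frac{f}{25}$ ($S{\left(Q,f \right)} = 8 + \frac{f}{\left(-1 - 4\right)^{2}} = 8 + \frac{f}{\left(-5\right)^{2}} = 8 + \frac{f}{25}$)
$g = 3393$ ($g = \left(\left(8 + \frac{1}{25} \left(-6\right)\right) - 53\right) \left(-75\right) = \left(\left(8 - \frac{6}{25}\right) - 53\right) \left(-75\right) = \left(\frac{194}{25} - 53\right) \left(-75\right) = \left(- \frac{1131}{25}\right) \left(-75\right) = 3393$)
$\left(-13 + 53 b{\left(-1 \right)}\right) + g = \left(-13 + 53 \left(-15\right)\right) + 3393 = \left(-13 - 795\right) + 3393 = -808 + 3393 = 2585$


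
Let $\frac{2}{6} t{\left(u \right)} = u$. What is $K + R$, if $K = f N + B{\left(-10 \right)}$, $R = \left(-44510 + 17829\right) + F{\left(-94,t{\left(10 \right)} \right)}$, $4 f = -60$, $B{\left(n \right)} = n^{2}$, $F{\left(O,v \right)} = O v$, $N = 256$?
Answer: $-33241$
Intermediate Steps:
$t{\left(u \right)} = 3 u$
$f = -15$ ($f = \frac{1}{4} \left(-60\right) = -15$)
$R = -29501$ ($R = \left(-44510 + 17829\right) - 94 \cdot 3 \cdot 10 = -26681 - 2820 = -29501$)
$K = -3740$ ($K = \left(-15\right) 256 + \left(-10\right)^{2} = -3840 + 100 = -3740$)
$K + R = -3740 - 29501 = -33241$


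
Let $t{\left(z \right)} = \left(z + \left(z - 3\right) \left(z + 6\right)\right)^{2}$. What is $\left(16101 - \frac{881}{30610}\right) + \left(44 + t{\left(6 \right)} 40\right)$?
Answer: $\frac{2654039169}{30610} \approx 86705.0$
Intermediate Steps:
$t{\left(z \right)} = \left(z + \left(-3 + z\right) \left(6 + z\right)\right)^{2}$
$\left(16101 - \frac{881}{30610}\right) + \left(44 + t{\left(6 \right)} 40\right) = \left(16101 - \frac{881}{30610}\right) + \left(44 + \left(-18 + 6^{2} + 4 \cdot 6\right)^{2} \cdot 40\right) = \left(16101 - \frac{881}{30610}\right) + \left(44 + \left(-18 + 36 + 24\right)^{2} \cdot 40\right) = \left(16101 - \frac{881}{30610}\right) + \left(44 + 42^{2} \cdot 40\right) = \frac{492850729}{30610} + \left(44 + 1764 \cdot 40\right) = \frac{492850729}{30610} + \left(44 + 70560\right) = \frac{492850729}{30610} + 70604 = \frac{2654039169}{30610}$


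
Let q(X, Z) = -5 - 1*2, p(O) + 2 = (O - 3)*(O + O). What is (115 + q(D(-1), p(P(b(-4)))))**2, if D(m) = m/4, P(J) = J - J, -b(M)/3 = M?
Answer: 11664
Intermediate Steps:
b(M) = -3*M
P(J) = 0
D(m) = m/4 (D(m) = m*(1/4) = m/4)
p(O) = -2 + 2*O*(-3 + O) (p(O) = -2 + (O - 3)*(O + O) = -2 + (-3 + O)*(2*O) = -2 + 2*O*(-3 + O))
q(X, Z) = -7 (q(X, Z) = -5 - 2 = -7)
(115 + q(D(-1), p(P(b(-4)))))**2 = (115 - 7)**2 = 108**2 = 11664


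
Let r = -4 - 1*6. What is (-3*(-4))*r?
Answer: -120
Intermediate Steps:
r = -10 (r = -4 - 6 = -10)
(-3*(-4))*r = -3*(-4)*(-10) = 12*(-10) = -120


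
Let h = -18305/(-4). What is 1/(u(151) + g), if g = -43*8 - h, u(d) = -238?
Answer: -4/20633 ≈ -0.00019386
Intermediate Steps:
h = 18305/4 (h = -¼*(-18305) = 18305/4 ≈ 4576.3)
g = -19681/4 (g = -43*8 - 1*18305/4 = -344 - 18305/4 = -19681/4 ≈ -4920.3)
1/(u(151) + g) = 1/(-238 - 19681/4) = 1/(-20633/4) = -4/20633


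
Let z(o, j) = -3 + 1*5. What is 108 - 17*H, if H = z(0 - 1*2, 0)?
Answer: 74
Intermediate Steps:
z(o, j) = 2 (z(o, j) = -3 + 5 = 2)
H = 2
108 - 17*H = 108 - 17*2 = 108 - 34 = 74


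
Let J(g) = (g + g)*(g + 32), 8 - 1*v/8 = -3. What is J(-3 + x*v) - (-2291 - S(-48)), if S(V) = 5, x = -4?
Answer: 231626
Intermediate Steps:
v = 88 (v = 64 - 8*(-3) = 64 + 24 = 88)
J(g) = 2*g*(32 + g) (J(g) = (2*g)*(32 + g) = 2*g*(32 + g))
J(-3 + x*v) - (-2291 - S(-48)) = 2*(-3 - 4*88)*(32 + (-3 - 4*88)) - (-2291 - 1*5) = 2*(-3 - 352)*(32 + (-3 - 352)) - (-2291 - 5) = 2*(-355)*(32 - 355) - 1*(-2296) = 2*(-355)*(-323) + 2296 = 229330 + 2296 = 231626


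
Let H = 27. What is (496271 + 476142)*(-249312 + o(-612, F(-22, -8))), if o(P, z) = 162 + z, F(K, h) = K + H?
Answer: -242271836885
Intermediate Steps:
F(K, h) = 27 + K (F(K, h) = K + 27 = 27 + K)
(496271 + 476142)*(-249312 + o(-612, F(-22, -8))) = (496271 + 476142)*(-249312 + (162 + (27 - 22))) = 972413*(-249312 + (162 + 5)) = 972413*(-249312 + 167) = 972413*(-249145) = -242271836885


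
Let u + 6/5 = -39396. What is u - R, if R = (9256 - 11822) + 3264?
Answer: -200476/5 ≈ -40095.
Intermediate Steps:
u = -196986/5 (u = -6/5 - 39396 = -196986/5 ≈ -39397.)
R = 698 (R = -2566 + 3264 = 698)
u - R = -196986/5 - 1*698 = -196986/5 - 698 = -200476/5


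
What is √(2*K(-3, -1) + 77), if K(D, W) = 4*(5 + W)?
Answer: √109 ≈ 10.440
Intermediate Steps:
K(D, W) = 20 + 4*W
√(2*K(-3, -1) + 77) = √(2*(20 + 4*(-1)) + 77) = √(2*(20 - 4) + 77) = √(2*16 + 77) = √(32 + 77) = √109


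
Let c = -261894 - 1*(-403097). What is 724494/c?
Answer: 724494/141203 ≈ 5.1309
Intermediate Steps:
c = 141203 (c = -261894 + 403097 = 141203)
724494/c = 724494/141203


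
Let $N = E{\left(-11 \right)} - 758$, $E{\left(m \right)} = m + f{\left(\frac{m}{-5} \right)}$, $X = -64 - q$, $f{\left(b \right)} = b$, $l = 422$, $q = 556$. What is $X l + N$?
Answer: $- \frac{1312034}{5} \approx -2.6241 \cdot 10^{5}$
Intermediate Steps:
$X = -620$ ($X = -64 - 556 = -620$)
$E{\left(m \right)} = \frac{4 m}{5}$ ($E{\left(m \right)} = m + \frac{m}{-5} = m + m \left(- \frac{1}{5}\right) = m - \frac{m}{5} = \frac{4 m}{5}$)
$N = - \frac{3834}{5}$ ($N = \frac{4}{5} \left(-11\right) - 758 = - \frac{44}{5} - 758 = - \frac{3834}{5} \approx -766.8$)
$X l + N = \left(-620\right) 422 - \frac{3834}{5} = -261640 - \frac{3834}{5} = - \frac{1312034}{5}$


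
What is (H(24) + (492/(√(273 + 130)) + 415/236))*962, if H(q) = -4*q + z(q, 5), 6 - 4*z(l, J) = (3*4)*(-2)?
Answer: -9846551/118 + 36408*√403/31 ≈ -59868.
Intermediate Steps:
z(l, J) = 15/2 (z(l, J) = 3/2 - 3*4*(-2)/4 = 3/2 - 3*(-2) = 3/2 - ¼*(-24) = 3/2 + 6 = 15/2)
H(q) = 15/2 - 4*q (H(q) = -4*q + 15/2 = 15/2 - 4*q)
(H(24) + (492/(√(273 + 130)) + 415/236))*962 = ((15/2 - 4*24) + (492/(√(273 + 130)) + 415/236))*962 = ((15/2 - 96) + (492/(√403) + 415*(1/236)))*962 = (-177/2 + (492*(√403/403) + 415/236))*962 = (-177/2 + (492*√403/403 + 415/236))*962 = (-177/2 + (415/236 + 492*√403/403))*962 = (-20471/236 + 492*√403/403)*962 = -9846551/118 + 36408*√403/31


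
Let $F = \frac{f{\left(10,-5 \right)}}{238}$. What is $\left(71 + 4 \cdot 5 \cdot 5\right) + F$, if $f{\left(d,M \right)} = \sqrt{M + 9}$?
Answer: $\frac{20350}{119} \approx 171.01$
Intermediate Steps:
$f{\left(d,M \right)} = \sqrt{9 + M}$
$F = \frac{1}{119}$ ($F = \frac{\sqrt{9 - 5}}{238} = \sqrt{4} \cdot \frac{1}{238} = 2 \cdot \frac{1}{238} = \frac{1}{119} \approx 0.0084034$)
$\left(71 + 4 \cdot 5 \cdot 5\right) + F = \left(71 + 4 \cdot 5 \cdot 5\right) + \frac{1}{119} = \left(71 + 20 \cdot 5\right) + \frac{1}{119} = \left(71 + 100\right) + \frac{1}{119} = 171 + \frac{1}{119} = \frac{20350}{119}$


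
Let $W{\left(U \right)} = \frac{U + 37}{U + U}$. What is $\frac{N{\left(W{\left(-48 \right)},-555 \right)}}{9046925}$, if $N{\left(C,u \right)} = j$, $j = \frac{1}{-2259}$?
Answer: $- \frac{1}{20437003575} \approx -4.8931 \cdot 10^{-11}$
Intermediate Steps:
$W{\left(U \right)} = \frac{37 + U}{2 U}$
$j = - \frac{1}{2259} \approx -0.00044267$
$N{\left(C,u \right)} = - \frac{1}{2259}$
$\frac{N{\left(W{\left(-48 \right)},-555 \right)}}{9046925} = - \frac{1}{2259 \cdot 9046925} = \left(- \frac{1}{2259}\right) \frac{1}{9046925} = - \frac{1}{20437003575}$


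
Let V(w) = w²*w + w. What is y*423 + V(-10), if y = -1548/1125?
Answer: -199006/125 ≈ -1592.0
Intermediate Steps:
y = -172/125 (y = -1548*1/1125 = -172/125 ≈ -1.3760)
V(w) = w + w³ (V(w) = w³ + w = w + w³)
y*423 + V(-10) = -172/125*423 + (-10 + (-10)³) = -72756/125 + (-10 - 1000) = -72756/125 - 1010 = -199006/125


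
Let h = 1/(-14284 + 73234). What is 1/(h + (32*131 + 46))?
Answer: 58950/249830101 ≈ 0.00023596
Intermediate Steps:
h = 1/58950 ≈ 1.6964e-5
1/(h + (32*131 + 46)) = 1/(1/58950 + (32*131 + 46)) = 1/(1/58950 + (4192 + 46)) = 1/(1/58950 + 4238) = 1/(249830101/58950) = 58950/249830101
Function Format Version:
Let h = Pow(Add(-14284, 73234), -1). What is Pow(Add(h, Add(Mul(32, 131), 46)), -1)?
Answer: Rational(58950, 249830101) ≈ 0.00023596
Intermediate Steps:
h = Rational(1, 58950) (h = Pow(58950, -1) = Rational(1, 58950) ≈ 1.6964e-5)
Pow(Add(h, Add(Mul(32, 131), 46)), -1) = Pow(Add(Rational(1, 58950), Add(Mul(32, 131), 46)), -1) = Pow(Add(Rational(1, 58950), Add(4192, 46)), -1) = Pow(Add(Rational(1, 58950), 4238), -1) = Pow(Rational(249830101, 58950), -1) = Rational(58950, 249830101)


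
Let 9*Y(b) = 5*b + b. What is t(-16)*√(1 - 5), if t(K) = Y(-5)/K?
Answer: 5*I/12 ≈ 0.41667*I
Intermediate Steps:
Y(b) = 2*b/3 (Y(b) = (5*b + b)/9 = (6*b)/9 = 2*b/3)
t(K) = -10/(3*K) (t(K) = ((⅔)*(-5))/K = -10/(3*K))
t(-16)*√(1 - 5) = (-10/3/(-16))*√(1 - 5) = (-10/3*(-1/16))*√(-4) = 5*(2*I)/24 = 5*I/12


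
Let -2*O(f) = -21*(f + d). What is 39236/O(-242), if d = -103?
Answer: -78472/7245 ≈ -10.831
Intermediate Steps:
O(f) = -2163/2 + 21*f/2 (O(f) = -(-21)*(f - 103)/2 = -(-21)*(-103 + f)/2 = -(2163 - 21*f)/2 = -2163/2 + 21*f/2)
39236/O(-242) = 39236/(-2163/2 + (21/2)*(-242)) = 39236/(-2163/2 - 2541) = 39236/(-7245/2) = 39236*(-2/7245) = -78472/7245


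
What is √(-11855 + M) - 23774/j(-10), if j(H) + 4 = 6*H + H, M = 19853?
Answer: 11887/37 + √7998 ≈ 410.70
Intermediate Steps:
j(H) = -4 + 7*H (j(H) = -4 + (6*H + H) = -4 + 7*H)
√(-11855 + M) - 23774/j(-10) = √(-11855 + 19853) - 23774/(-4 + 7*(-10)) = √7998 - 23774/(-4 - 70) = √7998 - 23774/(-74) = √7998 - 23774*(-1)/74 = √7998 - 1*(-11887/37) = √7998 + 11887/37 = 11887/37 + √7998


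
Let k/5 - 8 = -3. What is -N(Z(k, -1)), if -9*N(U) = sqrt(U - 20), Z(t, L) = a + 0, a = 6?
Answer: I*sqrt(14)/9 ≈ 0.41574*I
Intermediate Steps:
k = 25 (k = 40 + 5*(-3) = 40 - 15 = 25)
Z(t, L) = 6 (Z(t, L) = 6 + 0 = 6)
N(U) = -sqrt(-20 + U)/9 (N(U) = -sqrt(U - 20)/9 = -sqrt(-20 + U)/9)
-N(Z(k, -1)) = -(-1)*sqrt(-20 + 6)/9 = -(-1)*sqrt(-14)/9 = -(-1)*I*sqrt(14)/9 = I*sqrt(14)/9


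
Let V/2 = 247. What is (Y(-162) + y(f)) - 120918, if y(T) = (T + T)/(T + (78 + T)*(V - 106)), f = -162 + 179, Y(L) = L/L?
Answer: -4459056175/36877 ≈ -1.2092e+5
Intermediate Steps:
V = 494 (V = 2*247 = 494)
Y(L) = 1
f = 17
y(T) = 2*T/(30264 + 389*T) (y(T) = (T + T)/(T + (78 + T)*(494 - 106)) = (2*T)/(T + (78 + T)*388) = (2*T)/(T + (30264 + 388*T)) = (2*T)/(30264 + 389*T) = 2*T/(30264 + 389*T))
(Y(-162) + y(f)) - 120918 = (1 + 2*17/(30264 + 389*17)) - 120918 = (1 + 2*17/(30264 + 6613)) - 120918 = (1 + 2*17/36877) - 120918 = (1 + 2*17*(1/36877)) - 120918 = (1 + 34/36877) - 120918 = 36911/36877 - 120918 = -4459056175/36877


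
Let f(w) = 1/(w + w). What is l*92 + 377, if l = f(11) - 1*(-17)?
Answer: 21397/11 ≈ 1945.2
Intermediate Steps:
f(w) = 1/(2*w)
l = 375/22 (l = (½)/11 - 1*(-17) = (½)*(1/11) + 17 = 1/22 + 17 = 375/22 ≈ 17.045)
l*92 + 377 = (375/22)*92 + 377 = 17250/11 + 377 = 21397/11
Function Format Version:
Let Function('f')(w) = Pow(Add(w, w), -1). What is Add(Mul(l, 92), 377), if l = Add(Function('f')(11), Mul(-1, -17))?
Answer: Rational(21397, 11) ≈ 1945.2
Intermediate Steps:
Function('f')(w) = Mul(Rational(1, 2), Pow(w, -1)) (Function('f')(w) = Pow(Mul(2, w), -1) = Mul(Rational(1, 2), Pow(w, -1)))
l = Rational(375, 22) (l = Add(Mul(Rational(1, 2), Pow(11, -1)), Mul(-1, -17)) = Add(Mul(Rational(1, 2), Rational(1, 11)), 17) = Add(Rational(1, 22), 17) = Rational(375, 22) ≈ 17.045)
Add(Mul(l, 92), 377) = Add(Mul(Rational(375, 22), 92), 377) = Add(Rational(17250, 11), 377) = Rational(21397, 11)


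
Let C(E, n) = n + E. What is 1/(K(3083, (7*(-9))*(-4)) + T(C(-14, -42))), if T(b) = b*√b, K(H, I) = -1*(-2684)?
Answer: 671/1844868 + 7*I*√14/461217 ≈ 0.00036371 + 5.6788e-5*I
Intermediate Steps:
C(E, n) = E + n
K(H, I) = 2684
T(b) = b^(3/2)
1/(K(3083, (7*(-9))*(-4)) + T(C(-14, -42))) = 1/(2684 + (-14 - 42)^(3/2)) = 1/(2684 + (-56)^(3/2)) = 1/(2684 - 112*I*√14)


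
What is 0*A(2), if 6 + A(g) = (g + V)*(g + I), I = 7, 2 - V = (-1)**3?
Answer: 0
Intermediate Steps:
V = 3 (V = 2 - 1*(-1)**3 = 2 - 1*(-1) = 2 + 1 = 3)
A(g) = -6 + (3 + g)*(7 + g) (A(g) = -6 + (g + 3)*(g + 7) = -6 + (3 + g)*(7 + g))
0*A(2) = 0*(15 + 2**2 + 10*2) = 0*(15 + 4 + 20) = 0*39 = 0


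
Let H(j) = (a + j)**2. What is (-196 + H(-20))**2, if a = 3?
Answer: 8649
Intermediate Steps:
H(j) = (3 + j)**2
(-196 + H(-20))**2 = (-196 + (3 - 20)**2)**2 = (-196 + (-17)**2)**2 = (-196 + 289)**2 = 93**2 = 8649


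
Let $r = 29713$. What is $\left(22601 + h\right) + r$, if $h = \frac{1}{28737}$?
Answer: $\frac{1503347419}{28737} \approx 52314.0$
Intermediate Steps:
$h = \frac{1}{28737} \approx 3.4798 \cdot 10^{-5}$
$\left(22601 + h\right) + r = \left(22601 + \frac{1}{28737}\right) + 29713 = \frac{649484938}{28737} + 29713 = \frac{1503347419}{28737}$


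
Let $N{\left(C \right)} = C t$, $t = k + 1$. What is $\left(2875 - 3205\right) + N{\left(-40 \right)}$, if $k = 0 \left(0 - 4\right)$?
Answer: $-370$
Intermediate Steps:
$k = 0$ ($k = 0 \left(-4\right) = 0$)
$t = 1$ ($t = 0 + 1 = 1$)
$N{\left(C \right)} = C$ ($N{\left(C \right)} = C 1 = C$)
$\left(2875 - 3205\right) + N{\left(-40 \right)} = \left(2875 - 3205\right) - 40 = -330 - 40 = -370$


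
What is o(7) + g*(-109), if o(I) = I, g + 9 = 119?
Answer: -11983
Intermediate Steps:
g = 110 (g = -9 + 119 = 110)
o(7) + g*(-109) = 7 + 110*(-109) = 7 - 11990 = -11983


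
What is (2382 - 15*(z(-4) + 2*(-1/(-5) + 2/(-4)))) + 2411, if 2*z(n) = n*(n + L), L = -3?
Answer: 4592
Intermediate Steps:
z(n) = n*(-3 + n)/2 (z(n) = (n*(n - 3))/2 = (n*(-3 + n))/2 = n*(-3 + n)/2)
(2382 - 15*(z(-4) + 2*(-1/(-5) + 2/(-4)))) + 2411 = (2382 - 15*((½)*(-4)*(-3 - 4) + 2*(-1/(-5) + 2/(-4)))) + 2411 = (2382 - 15*((½)*(-4)*(-7) + 2*(-1*(-⅕) + 2*(-¼)))) + 2411 = (2382 - 15*(14 + 2*(⅕ - ½))) + 2411 = (2382 - 15*(14 + 2*(-3/10))) + 2411 = (2382 - 15*(14 - ⅗)) + 2411 = (2382 - 15*67/5) + 2411 = (2382 - 201) + 2411 = 2181 + 2411 = 4592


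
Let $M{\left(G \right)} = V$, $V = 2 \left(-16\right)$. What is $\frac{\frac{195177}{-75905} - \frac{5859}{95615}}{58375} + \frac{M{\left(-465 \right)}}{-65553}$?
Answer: $\frac{1158099678982}{2613887792967945} \approx 0.00044306$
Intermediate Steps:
$V = -32$
$M{\left(G \right)} = -32$
$\frac{\frac{195177}{-75905} - \frac{5859}{95615}}{58375} + \frac{M{\left(-465 \right)}}{-65553} = \frac{\frac{195177}{-75905} - \frac{5859}{95615}}{58375} - \frac{32}{-65553} = \left(195177 \left(- \frac{1}{75905}\right) - \frac{5859}{95615}\right) \frac{1}{58375} - - \frac{32}{65553} = \left(- \frac{11481}{4465} - \frac{5859}{95615}\right) \frac{1}{58375} + \frac{32}{65553} = \left(- \frac{44956650}{17076839}\right) \frac{1}{58375} + \frac{32}{65553} = - \frac{1798266}{39874419065} + \frac{32}{65553} = \frac{1158099678982}{2613887792967945}$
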